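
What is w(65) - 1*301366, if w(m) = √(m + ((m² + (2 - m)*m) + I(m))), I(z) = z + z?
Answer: -301366 + 5*√13 ≈ -3.0135e+5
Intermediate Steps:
I(z) = 2*z
w(m) = √(m² + 3*m + m*(2 - m)) (w(m) = √(m + ((m² + (2 - m)*m) + 2*m)) = √(m + ((m² + m*(2 - m)) + 2*m)) = √(m + (m² + 2*m + m*(2 - m))) = √(m² + 3*m + m*(2 - m)))
w(65) - 1*301366 = √5*√65 - 1*301366 = 5*√13 - 301366 = -301366 + 5*√13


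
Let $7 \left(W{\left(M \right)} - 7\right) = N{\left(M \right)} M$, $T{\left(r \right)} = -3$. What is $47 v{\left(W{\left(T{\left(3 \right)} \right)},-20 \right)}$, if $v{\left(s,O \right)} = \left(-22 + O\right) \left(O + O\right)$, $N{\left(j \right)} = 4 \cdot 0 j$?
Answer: $78960$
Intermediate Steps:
$N{\left(j \right)} = 0$ ($N{\left(j \right)} = 0 j = 0$)
$W{\left(M \right)} = 7$ ($W{\left(M \right)} = 7 + \frac{0 M}{7} = 7 + \frac{1}{7} \cdot 0 = 7 + 0 = 7$)
$v{\left(s,O \right)} = 2 O \left(-22 + O\right)$ ($v{\left(s,O \right)} = \left(-22 + O\right) 2 O = 2 O \left(-22 + O\right)$)
$47 v{\left(W{\left(T{\left(3 \right)} \right)},-20 \right)} = 47 \cdot 2 \left(-20\right) \left(-22 - 20\right) = 47 \cdot 2 \left(-20\right) \left(-42\right) = 47 \cdot 1680 = 78960$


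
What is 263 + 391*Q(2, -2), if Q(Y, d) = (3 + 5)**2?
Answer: 25287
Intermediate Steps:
Q(Y, d) = 64 (Q(Y, d) = 8**2 = 64)
263 + 391*Q(2, -2) = 263 + 391*64 = 263 + 25024 = 25287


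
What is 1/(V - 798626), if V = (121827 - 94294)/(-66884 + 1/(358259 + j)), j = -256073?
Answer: -6834608423/5458298799913936 ≈ -1.2522e-6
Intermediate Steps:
V = -2813487138/6834608423 (V = (121827 - 94294)/(-66884 + 1/(358259 - 256073)) = 27533/(-66884 + 1/102186) = 27533/(-6834608423/102186) = 27533*(-102186/6834608423) = -2813487138/6834608423 ≈ -0.41165)
1/(V - 798626) = 1/(-2813487138/6834608423 - 798626) = 1/(-5458298799913936/6834608423) = -6834608423/5458298799913936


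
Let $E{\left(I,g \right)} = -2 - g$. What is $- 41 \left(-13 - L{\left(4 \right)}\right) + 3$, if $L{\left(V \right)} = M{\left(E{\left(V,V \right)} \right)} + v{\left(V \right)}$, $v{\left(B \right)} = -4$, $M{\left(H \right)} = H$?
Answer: $126$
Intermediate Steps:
$L{\left(V \right)} = -6 - V$ ($L{\left(V \right)} = \left(-2 - V\right) - 4 = -6 - V$)
$- 41 \left(-13 - L{\left(4 \right)}\right) + 3 = - 41 \left(-13 - \left(-6 - 4\right)\right) + 3 = - 41 \left(-13 - -10\right) + 3 = - 41 \left(-13 + 10\right) + 3 = \left(-41\right) \left(-3\right) + 3 = 123 + 3 = 126$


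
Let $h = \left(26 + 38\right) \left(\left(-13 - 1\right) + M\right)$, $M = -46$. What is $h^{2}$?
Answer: $14745600$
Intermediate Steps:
$h = -3840$ ($h = \left(26 + 38\right) \left(\left(-13 - 1\right) - 46\right) = 64 \left(-14 - 46\right) = 64 \left(-60\right) = -3840$)
$h^{2} = \left(-3840\right)^{2} = 14745600$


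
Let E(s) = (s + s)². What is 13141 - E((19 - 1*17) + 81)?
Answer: -14415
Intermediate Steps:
E(s) = 4*s² (E(s) = (2*s)² = 4*s²)
13141 - E((19 - 1*17) + 81) = 13141 - 4*((19 - 1*17) + 81)² = 13141 - 4*((19 - 17) + 81)² = 13141 - 4*(2 + 81)² = 13141 - 4*83² = 13141 - 4*6889 = 13141 - 1*27556 = 13141 - 27556 = -14415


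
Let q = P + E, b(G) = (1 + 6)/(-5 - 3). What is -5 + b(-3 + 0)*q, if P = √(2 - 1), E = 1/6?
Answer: -289/48 ≈ -6.0208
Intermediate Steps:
E = ⅙ ≈ 0.16667
b(G) = -7/8 (b(G) = 7/(-8) = 7*(-⅛) = -7/8)
P = 1 (P = √1 = 1)
q = 7/6 (q = 1 + ⅙ = 7/6 ≈ 1.1667)
-5 + b(-3 + 0)*q = -5 - 7/8*7/6 = -5 - 49/48 = -289/48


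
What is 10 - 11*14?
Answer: -144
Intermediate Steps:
10 - 11*14 = 10 - 154 = -144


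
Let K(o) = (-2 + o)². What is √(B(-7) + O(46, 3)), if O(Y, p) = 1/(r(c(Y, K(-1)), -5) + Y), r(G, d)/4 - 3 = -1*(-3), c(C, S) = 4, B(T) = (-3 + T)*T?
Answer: 13*√2030/70 ≈ 8.3674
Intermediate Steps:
B(T) = T*(-3 + T)
r(G, d) = 24 (r(G, d) = 12 + 4*(-1*(-3)) = 12 + 4*3 = 12 + 12 = 24)
O(Y, p) = 1/(24 + Y)
√(B(-7) + O(46, 3)) = √(-7*(-3 - 7) + 1/(24 + 46)) = √(-7*(-10) + 1/70) = √(70 + 1/70) = √(4901/70) = 13*√2030/70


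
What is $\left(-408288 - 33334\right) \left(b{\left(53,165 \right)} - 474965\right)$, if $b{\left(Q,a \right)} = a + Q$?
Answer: $209658719634$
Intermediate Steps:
$b{\left(Q,a \right)} = Q + a$
$\left(-408288 - 33334\right) \left(b{\left(53,165 \right)} - 474965\right) = \left(-408288 - 33334\right) \left(\left(53 + 165\right) - 474965\right) = - 441622 \left(218 - 474965\right) = \left(-441622\right) \left(-474747\right) = 209658719634$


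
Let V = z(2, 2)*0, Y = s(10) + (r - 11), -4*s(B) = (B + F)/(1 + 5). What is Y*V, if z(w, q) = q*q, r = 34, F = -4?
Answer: 0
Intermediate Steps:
z(w, q) = q²
s(B) = ⅙ - B/24 (s(B) = -(B - 4)/(4*(1 + 5)) = -(-4 + B)/(4*6) = -(-⅔ + B/6)/4 = ⅙ - B/24)
Y = 91/4 (Y = (⅙ - 1/24*10) + (34 - 11) = (⅙ - 5/12) + 23 = -¼ + 23 = 91/4 ≈ 22.750)
V = 0 (V = 2²*0 = 4*0 = 0)
Y*V = (91/4)*0 = 0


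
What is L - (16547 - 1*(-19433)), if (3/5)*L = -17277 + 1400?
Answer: -187325/3 ≈ -62442.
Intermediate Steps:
L = -79385/3 (L = 5*(-17277 + 1400)/3 = (5/3)*(-15877) = -79385/3 ≈ -26462.)
L - (16547 - 1*(-19433)) = -79385/3 - (16547 - 1*(-19433)) = -79385/3 - (16547 + 19433) = -79385/3 - 1*35980 = -79385/3 - 35980 = -187325/3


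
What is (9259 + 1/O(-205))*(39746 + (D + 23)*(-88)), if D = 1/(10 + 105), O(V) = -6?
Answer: 120492845963/345 ≈ 3.4925e+8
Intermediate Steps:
D = 1/115 ≈ 0.0086956
(9259 + 1/O(-205))*(39746 + (D + 23)*(-88)) = (9259 + 1/(-6))*(39746 + (1/115 + 23)*(-88)) = (9259 - ⅙)*(39746 + (2646/115)*(-88)) = 55553*(39746 - 232848/115)/6 = (55553/6)*(4337942/115) = 120492845963/345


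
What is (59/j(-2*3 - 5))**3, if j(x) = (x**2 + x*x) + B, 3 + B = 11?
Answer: 205379/15625000 ≈ 0.013144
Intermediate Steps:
B = 8 (B = -3 + 11 = 8)
j(x) = 8 + 2*x**2 (j(x) = (x**2 + x*x) + 8 = (x**2 + x**2) + 8 = 2*x**2 + 8 = 8 + 2*x**2)
(59/j(-2*3 - 5))**3 = (59/(8 + 2*(-2*3 - 5)**2))**3 = (59/(8 + 2*(-6 - 5)**2))**3 = (59/(8 + 2*(-11)**2))**3 = (59/(8 + 2*121))**3 = (59/(8 + 242))**3 = (59/250)**3 = 205379/15625000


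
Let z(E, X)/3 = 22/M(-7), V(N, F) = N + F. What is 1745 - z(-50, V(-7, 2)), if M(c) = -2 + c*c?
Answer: 81949/47 ≈ 1743.6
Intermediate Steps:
M(c) = -2 + c**2
V(N, F) = F + N
z(E, X) = 66/47 (z(E, X) = 3*(22/(-2 + (-7)**2)) = 3*(22/(-2 + 49)) = 3*(22/47) = 66/47)
1745 - z(-50, V(-7, 2)) = 1745 - 1*66/47 = 1745 - 66/47 = 81949/47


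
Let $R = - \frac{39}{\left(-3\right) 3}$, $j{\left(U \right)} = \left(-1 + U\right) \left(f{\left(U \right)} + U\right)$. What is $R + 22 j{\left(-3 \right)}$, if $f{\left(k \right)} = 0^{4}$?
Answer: $\frac{805}{3} \approx 268.33$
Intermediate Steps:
$f{\left(k \right)} = 0$
$j{\left(U \right)} = U \left(-1 + U\right)$ ($j{\left(U \right)} = \left(-1 + U\right) \left(0 + U\right) = \left(-1 + U\right) U = U \left(-1 + U\right)$)
$R = \frac{13}{3}$ ($R = - \frac{39}{-9} = \left(-39\right) \left(- \frac{1}{9}\right) = \frac{13}{3} \approx 4.3333$)
$R + 22 j{\left(-3 \right)} = \frac{13}{3} + 22 \left(- 3 \left(-1 - 3\right)\right) = \frac{13}{3} + 22 \left(\left(-3\right) \left(-4\right)\right) = \frac{13}{3} + 22 \cdot 12 = \frac{13}{3} + 264 = \frac{805}{3}$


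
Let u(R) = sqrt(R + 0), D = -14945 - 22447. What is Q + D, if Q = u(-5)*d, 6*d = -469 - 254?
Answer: -37392 - 241*I*sqrt(5)/2 ≈ -37392.0 - 269.45*I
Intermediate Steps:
D = -37392
u(R) = sqrt(R)
d = -241/2 (d = (-469 - 254)/6 = (1/6)*(-723) = -241/2 ≈ -120.50)
Q = -241*I*sqrt(5)/2 (Q = sqrt(-5)*(-241/2) = (I*sqrt(5))*(-241/2) = -241*I*sqrt(5)/2 ≈ -269.45*I)
Q + D = -241*I*sqrt(5)/2 - 37392 = -37392 - 241*I*sqrt(5)/2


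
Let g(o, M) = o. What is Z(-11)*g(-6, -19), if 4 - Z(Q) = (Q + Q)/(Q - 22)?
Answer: -20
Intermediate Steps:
Z(Q) = 4 - 2*Q/(-22 + Q) (Z(Q) = 4 - (Q + Q)/(Q - 22) = 4 - 2*Q/(-22 + Q))
Z(-11)*g(-6, -19) = (2*(-44 - 11)/(-22 - 11))*(-6) = (2*(-55)/(-33))*(-6) = (2*(-1/33)*(-55))*(-6) = (10/3)*(-6) = -20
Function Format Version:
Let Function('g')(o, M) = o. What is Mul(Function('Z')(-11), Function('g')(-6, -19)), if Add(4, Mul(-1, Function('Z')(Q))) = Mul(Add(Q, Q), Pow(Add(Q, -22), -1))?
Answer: -20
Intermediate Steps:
Function('Z')(Q) = Add(4, Mul(-2, Q, Pow(Add(-22, Q), -1))) (Function('Z')(Q) = Add(4, Mul(-1, Mul(Add(Q, Q), Pow(Add(Q, -22), -1)))) = Add(4, Mul(-1, Mul(Mul(2, Q), Pow(Add(-22, Q), -1)))) = Add(4, Mul(-1, Mul(2, Q, Pow(Add(-22, Q), -1)))) = Add(4, Mul(-2, Q, Pow(Add(-22, Q), -1))))
Mul(Function('Z')(-11), Function('g')(-6, -19)) = Mul(Mul(2, Pow(Add(-22, -11), -1), Add(-44, -11)), -6) = Mul(Mul(2, Pow(-33, -1), -55), -6) = Mul(Mul(2, Rational(-1, 33), -55), -6) = Mul(Rational(10, 3), -6) = -20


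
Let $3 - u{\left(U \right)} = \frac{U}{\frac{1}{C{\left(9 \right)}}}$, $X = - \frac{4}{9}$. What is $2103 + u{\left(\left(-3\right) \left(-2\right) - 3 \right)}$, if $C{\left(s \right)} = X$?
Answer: $\frac{6322}{3} \approx 2107.3$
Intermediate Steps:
$X = - \frac{4}{9}$ ($X = \left(-4\right) \frac{1}{9} = - \frac{4}{9} \approx -0.44444$)
$C{\left(s \right)} = - \frac{4}{9}$
$u{\left(U \right)} = 3 + \frac{4 U}{9}$ ($u{\left(U \right)} = 3 - \frac{U}{\frac{1}{- \frac{4}{9}}} = 3 - \frac{U}{- \frac{9}{4}} = 3 - U \left(- \frac{4}{9}\right) = 3 - - \frac{4 U}{9} = 3 + \frac{4 U}{9}$)
$2103 + u{\left(\left(-3\right) \left(-2\right) - 3 \right)} = 2103 + \left(3 + \frac{4 \left(\left(-3\right) \left(-2\right) - 3\right)}{9}\right) = 2103 + \left(3 + \frac{4 \left(6 - 3\right)}{9}\right) = 2103 + \left(3 + \frac{4}{9} \cdot 3\right) = 2103 + \left(3 + \frac{4}{3}\right) = 2103 + \frac{13}{3} = \frac{6322}{3}$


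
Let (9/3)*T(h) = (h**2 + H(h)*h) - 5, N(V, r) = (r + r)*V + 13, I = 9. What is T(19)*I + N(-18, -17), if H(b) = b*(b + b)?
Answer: 42847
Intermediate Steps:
H(b) = 2*b**2 (H(b) = b*(2*b) = 2*b**2)
N(V, r) = 13 + 2*V*r (N(V, r) = (2*r)*V + 13 = 2*V*r + 13 = 13 + 2*V*r)
T(h) = -5/3 + h**2/3 + 2*h**3/3 (T(h) = ((h**2 + (2*h**2)*h) - 5)/3 = ((h**2 + 2*h**3) - 5)/3 = (-5 + h**2 + 2*h**3)/3 = -5/3 + h**2/3 + 2*h**3/3)
T(19)*I + N(-18, -17) = (-5/3 + (1/3)*19**2 + (2/3)*19**3)*9 + (13 + 2*(-18)*(-17)) = (-5/3 + (1/3)*361 + (2/3)*6859)*9 + (13 + 612) = (-5/3 + 361/3 + 13718/3)*9 + 625 = (14074/3)*9 + 625 = 42222 + 625 = 42847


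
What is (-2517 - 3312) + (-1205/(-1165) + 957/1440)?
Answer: -651725353/111840 ≈ -5827.3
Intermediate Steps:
(-2517 - 3312) + (-1205/(-1165) + 957/1440) = -5829 + (-1205*(-1/1165) + 957*(1/1440)) = -5829 + (241/233 + 319/480) = -5829 + 190007/111840 = -651725353/111840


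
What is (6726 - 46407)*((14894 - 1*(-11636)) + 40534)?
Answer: -2661166584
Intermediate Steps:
(6726 - 46407)*((14894 - 1*(-11636)) + 40534) = -39681*((14894 + 11636) + 40534) = -39681*(26530 + 40534) = -39681*67064 = -2661166584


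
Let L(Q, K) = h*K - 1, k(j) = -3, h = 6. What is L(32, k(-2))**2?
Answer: 361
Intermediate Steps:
L(Q, K) = -1 + 6*K (L(Q, K) = 6*K - 1 = -1 + 6*K)
L(32, k(-2))**2 = (-1 + 6*(-3))**2 = (-1 - 18)**2 = (-19)**2 = 361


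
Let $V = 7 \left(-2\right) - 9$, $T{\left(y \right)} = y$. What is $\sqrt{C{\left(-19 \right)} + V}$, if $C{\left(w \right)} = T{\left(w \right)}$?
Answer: $i \sqrt{42} \approx 6.4807 i$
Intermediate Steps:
$C{\left(w \right)} = w$
$V = -23$ ($V = -14 - 9 = -23$)
$\sqrt{C{\left(-19 \right)} + V} = \sqrt{-19 - 23} = \sqrt{-42} = i \sqrt{42}$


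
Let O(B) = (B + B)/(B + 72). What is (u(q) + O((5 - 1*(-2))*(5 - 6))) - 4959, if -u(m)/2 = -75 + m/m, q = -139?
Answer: -312729/65 ≈ -4811.2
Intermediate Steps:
O(B) = 2*B/(72 + B) (O(B) = (2*B)/(72 + B) = 2*B/(72 + B))
u(m) = 148 (u(m) = -2*(-75 + m/m) = -2*(-75 + 1) = -2*(-74) = 148)
(u(q) + O((5 - 1*(-2))*(5 - 6))) - 4959 = (148 + 2*((5 - 1*(-2))*(5 - 6))/(72 + (5 - 1*(-2))*(5 - 6))) - 4959 = (148 + 2*((5 + 2)*(-1))/(72 + (5 + 2)*(-1))) - 4959 = (148 + 2*(7*(-1))/(72 + 7*(-1))) - 4959 = (148 + 2*(-7)/(72 - 7)) - 4959 = (148 + 2*(-7)/65) - 4959 = (148 + 2*(-7)*(1/65)) - 4959 = (148 - 14/65) - 4959 = 9606/65 - 4959 = -312729/65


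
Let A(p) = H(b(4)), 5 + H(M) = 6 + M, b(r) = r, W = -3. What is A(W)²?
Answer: 25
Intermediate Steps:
H(M) = 1 + M (H(M) = -5 + (6 + M) = 1 + M)
A(p) = 5 (A(p) = 1 + 4 = 5)
A(W)² = 5² = 25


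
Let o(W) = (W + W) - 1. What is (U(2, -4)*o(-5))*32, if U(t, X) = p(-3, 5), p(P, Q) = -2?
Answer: 704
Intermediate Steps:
o(W) = -1 + 2*W (o(W) = 2*W - 1 = -1 + 2*W)
U(t, X) = -2
(U(2, -4)*o(-5))*32 = -2*(-1 + 2*(-5))*32 = -2*(-1 - 10)*32 = -2*(-11)*32 = 22*32 = 704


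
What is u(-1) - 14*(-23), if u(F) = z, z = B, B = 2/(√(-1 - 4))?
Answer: 322 - 2*I*√5/5 ≈ 322.0 - 0.89443*I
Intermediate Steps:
B = -2*I*√5/5 (B = 2/(√(-5)) = 2/((I*√5)) = 2*(-I*√5/5) = -2*I*√5/5 ≈ -0.89443*I)
z = -2*I*√5/5 ≈ -0.89443*I
u(F) = -2*I*√5/5
u(-1) - 14*(-23) = -2*I*√5/5 - 14*(-23) = -2*I*√5/5 + 322 = 322 - 2*I*√5/5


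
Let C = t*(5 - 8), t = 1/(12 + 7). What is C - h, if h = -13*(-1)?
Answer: -250/19 ≈ -13.158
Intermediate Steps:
t = 1/19 ≈ 0.052632
h = 13
C = -3/19 (C = (5 - 8)/19 = (1/19)*(-3) = -3/19 ≈ -0.15789)
C - h = -3/19 - 1*13 = -3/19 - 13 = -250/19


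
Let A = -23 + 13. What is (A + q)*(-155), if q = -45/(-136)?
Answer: 203825/136 ≈ 1498.7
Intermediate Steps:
q = 45/136 (q = -45*(-1/136) = 45/136 ≈ 0.33088)
A = -10
(A + q)*(-155) = (-10 + 45/136)*(-155) = -1315/136*(-155) = 203825/136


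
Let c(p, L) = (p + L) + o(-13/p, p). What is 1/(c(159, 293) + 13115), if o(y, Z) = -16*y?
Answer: 159/2157361 ≈ 7.3701e-5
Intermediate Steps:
c(p, L) = L + p + 208/p (c(p, L) = (p + L) - (-208)/p = (L + p) + 208/p = L + p + 208/p)
1/(c(159, 293) + 13115) = 1/((293 + 159 + 208/159) + 13115) = 1/(72076/159 + 13115) = 1/(2157361/159) = 159/2157361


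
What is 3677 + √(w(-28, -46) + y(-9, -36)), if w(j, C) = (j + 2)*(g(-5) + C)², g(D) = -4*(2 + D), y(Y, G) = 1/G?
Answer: 3677 + I*√1082017/6 ≈ 3677.0 + 173.37*I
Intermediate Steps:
g(D) = -8 - 4*D
w(j, C) = (12 + C)²*(2 + j) (w(j, C) = (j + 2)*((-8 - 4*(-5)) + C)² = (2 + j)*((-8 + 20) + C)² = (2 + j)*(12 + C)² = (12 + C)²*(2 + j))
3677 + √(w(-28, -46) + y(-9, -36)) = 3677 + √((12 - 46)²*(2 - 28) + 1/(-36)) = 3677 + √((-34)²*(-26) - 1/36) = 3677 + √(1156*(-26) - 1/36) = 3677 + √(-30056 - 1/36) = 3677 + √(-1082017/36) = 3677 + I*√1082017/6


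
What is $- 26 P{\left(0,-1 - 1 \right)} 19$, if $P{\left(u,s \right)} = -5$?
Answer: $2470$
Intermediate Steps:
$- 26 P{\left(0,-1 - 1 \right)} 19 = \left(-26\right) \left(-5\right) 19 = 130 \cdot 19 = 2470$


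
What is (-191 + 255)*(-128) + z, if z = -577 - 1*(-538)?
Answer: -8231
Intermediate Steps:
z = -39 (z = -577 + 538 = -39)
(-191 + 255)*(-128) + z = (-191 + 255)*(-128) - 39 = 64*(-128) - 39 = -8192 - 39 = -8231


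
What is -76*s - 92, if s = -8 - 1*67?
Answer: 5608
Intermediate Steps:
s = -75 (s = -8 - 67 = -75)
-76*s - 92 = -76*(-75) - 92 = 5700 - 92 = 5608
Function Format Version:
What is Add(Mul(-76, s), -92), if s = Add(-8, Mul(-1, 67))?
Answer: 5608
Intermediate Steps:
s = -75 (s = Add(-8, -67) = -75)
Add(Mul(-76, s), -92) = Add(Mul(-76, -75), -92) = Add(5700, -92) = 5608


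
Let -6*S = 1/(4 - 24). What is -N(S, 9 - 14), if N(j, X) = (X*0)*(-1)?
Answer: 0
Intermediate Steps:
S = 1/120 (S = -1/(6*(4 - 24)) = -⅙/(-20) = -⅙*(-1/20) = 1/120 ≈ 0.0083333)
N(j, X) = 0 (N(j, X) = 0*(-1) = 0)
-N(S, 9 - 14) = -1*0 = 0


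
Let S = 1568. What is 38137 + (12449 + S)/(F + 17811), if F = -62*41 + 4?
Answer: 582480418/15273 ≈ 38138.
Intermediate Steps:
F = -2538 (F = -2542 + 4 = -2538)
38137 + (12449 + S)/(F + 17811) = 38137 + (12449 + 1568)/(-2538 + 17811) = 38137 + 14017/15273 = 582480418/15273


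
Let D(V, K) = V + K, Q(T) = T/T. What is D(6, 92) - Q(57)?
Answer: 97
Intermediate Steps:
Q(T) = 1
D(V, K) = K + V
D(6, 92) - Q(57) = (92 + 6) - 1*1 = 98 - 1 = 97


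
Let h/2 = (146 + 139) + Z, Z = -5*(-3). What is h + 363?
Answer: 963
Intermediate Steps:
Z = 15
h = 600 (h = 2*((146 + 139) + 15) = 2*(285 + 15) = 2*300 = 600)
h + 363 = 600 + 363 = 963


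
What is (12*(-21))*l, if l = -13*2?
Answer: 6552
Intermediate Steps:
l = -26
(12*(-21))*l = (12*(-21))*(-26) = -252*(-26) = 6552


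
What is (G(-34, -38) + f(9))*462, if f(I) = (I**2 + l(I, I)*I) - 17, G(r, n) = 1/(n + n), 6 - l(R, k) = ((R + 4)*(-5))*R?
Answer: 94503717/38 ≈ 2.4869e+6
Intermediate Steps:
l(R, k) = 6 - R*(-20 - 5*R) (l(R, k) = 6 - (R + 4)*(-5)*R = 6 - (4 + R)*(-5)*R = 6 - (-20 - 5*R)*R = 6 - R*(-20 - 5*R))
G(r, n) = 1/(2*n)
f(I) = -17 + I**2 + I*(6 + 5*I**2 + 20*I) (f(I) = (I**2 + (6 + 5*I**2 + 20*I)*I) - 17 = (I**2 + I*(6 + 5*I**2 + 20*I)) - 17 = -17 + I**2 + I*(6 + 5*I**2 + 20*I))
(G(-34, -38) + f(9))*462 = ((1/2)/(-38) + (-17 + 5*9**3 + 6*9 + 21*9**2))*462 = ((1/2)*(-1/38) + (-17 + 5*729 + 54 + 21*81))*462 = (-1/76 + (-17 + 3645 + 54 + 1701))*462 = (-1/76 + 5383)*462 = (409107/76)*462 = 94503717/38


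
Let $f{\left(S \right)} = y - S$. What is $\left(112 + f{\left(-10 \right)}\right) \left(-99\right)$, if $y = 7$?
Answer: $-12771$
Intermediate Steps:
$f{\left(S \right)} = 7 - S$
$\left(112 + f{\left(-10 \right)}\right) \left(-99\right) = \left(112 + \left(7 - -10\right)\right) \left(-99\right) = \left(112 + \left(7 + 10\right)\right) \left(-99\right) = \left(112 + 17\right) \left(-99\right) = 129 \left(-99\right) = -12771$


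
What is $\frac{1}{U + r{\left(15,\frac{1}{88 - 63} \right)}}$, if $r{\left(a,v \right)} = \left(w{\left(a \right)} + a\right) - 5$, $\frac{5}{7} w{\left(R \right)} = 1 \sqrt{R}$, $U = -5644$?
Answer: $- \frac{9390}{52903211} - \frac{7 \sqrt{15}}{158709633} \approx -0.00017766$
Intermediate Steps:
$w{\left(R \right)} = \frac{7 \sqrt{R}}{5}$ ($w{\left(R \right)} = \frac{7 \cdot 1 \sqrt{R}}{5} = \frac{7 \sqrt{R}}{5}$)
$r{\left(a,v \right)} = -5 + a + \frac{7 \sqrt{a}}{5}$ ($r{\left(a,v \right)} = \left(\frac{7 \sqrt{a}}{5} + a\right) - 5 = \left(a + \frac{7 \sqrt{a}}{5}\right) - 5 = -5 + a + \frac{7 \sqrt{a}}{5}$)
$\frac{1}{U + r{\left(15,\frac{1}{88 - 63} \right)}} = \frac{1}{-5644 + \left(-5 + 15 + \frac{7 \sqrt{15}}{5}\right)} = \frac{1}{-5644 + \left(10 + \frac{7 \sqrt{15}}{5}\right)} = \frac{1}{-5634 + \frac{7 \sqrt{15}}{5}}$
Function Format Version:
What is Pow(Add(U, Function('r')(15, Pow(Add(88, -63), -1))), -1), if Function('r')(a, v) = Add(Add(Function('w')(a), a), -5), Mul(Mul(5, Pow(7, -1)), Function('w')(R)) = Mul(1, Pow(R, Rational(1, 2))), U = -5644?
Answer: Add(Rational(-9390, 52903211), Mul(Rational(-7, 158709633), Pow(15, Rational(1, 2)))) ≈ -0.00017766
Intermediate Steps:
Function('w')(R) = Mul(Rational(7, 5), Pow(R, Rational(1, 2))) (Function('w')(R) = Mul(Rational(7, 5), Mul(1, Pow(R, Rational(1, 2)))) = Mul(Rational(7, 5), Pow(R, Rational(1, 2))))
Function('r')(a, v) = Add(-5, a, Mul(Rational(7, 5), Pow(a, Rational(1, 2)))) (Function('r')(a, v) = Add(Add(Mul(Rational(7, 5), Pow(a, Rational(1, 2))), a), -5) = Add(Add(a, Mul(Rational(7, 5), Pow(a, Rational(1, 2)))), -5) = Add(-5, a, Mul(Rational(7, 5), Pow(a, Rational(1, 2)))))
Pow(Add(U, Function('r')(15, Pow(Add(88, -63), -1))), -1) = Pow(Add(-5644, Add(-5, 15, Mul(Rational(7, 5), Pow(15, Rational(1, 2))))), -1) = Pow(Add(-5644, Add(10, Mul(Rational(7, 5), Pow(15, Rational(1, 2))))), -1) = Pow(Add(-5634, Mul(Rational(7, 5), Pow(15, Rational(1, 2)))), -1)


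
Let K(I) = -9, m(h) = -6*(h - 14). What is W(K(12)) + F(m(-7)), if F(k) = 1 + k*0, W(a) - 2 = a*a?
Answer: 84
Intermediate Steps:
m(h) = 84 - 6*h (m(h) = -6*(-14 + h) = 84 - 6*h)
W(a) = 2 + a**2 (W(a) = 2 + a*a = 2 + a**2)
F(k) = 1 (F(k) = 1 + 0 = 1)
W(K(12)) + F(m(-7)) = (2 + (-9)**2) + 1 = (2 + 81) + 1 = 83 + 1 = 84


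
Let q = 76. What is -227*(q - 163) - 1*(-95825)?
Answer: 115574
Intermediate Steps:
-227*(q - 163) - 1*(-95825) = -227*(76 - 163) - 1*(-95825) = -227*(-87) + 95825 = 19749 + 95825 = 115574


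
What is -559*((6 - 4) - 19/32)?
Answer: -25155/32 ≈ -786.09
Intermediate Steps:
-559*((6 - 4) - 19/32) = -559*(2 - 19*1/32) = -559*(2 - 19/32) = -559*45/32 = -25155/32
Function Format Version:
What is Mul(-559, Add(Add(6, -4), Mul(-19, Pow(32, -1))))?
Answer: Rational(-25155, 32) ≈ -786.09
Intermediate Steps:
Mul(-559, Add(Add(6, -4), Mul(-19, Pow(32, -1)))) = Mul(-559, Add(2, Mul(-19, Rational(1, 32)))) = Mul(-559, Add(2, Rational(-19, 32))) = Mul(-559, Rational(45, 32)) = Rational(-25155, 32)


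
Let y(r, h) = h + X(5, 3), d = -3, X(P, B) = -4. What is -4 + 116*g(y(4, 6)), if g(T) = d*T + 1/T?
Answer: -642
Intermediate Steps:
y(r, h) = -4 + h (y(r, h) = h - 4 = -4 + h)
g(T) = 1/T - 3*T (g(T) = -3*T + 1/T = 1/T - 3*T)
-4 + 116*g(y(4, 6)) = -4 + 116*(1/(-4 + 6) - 3*(-4 + 6)) = -4 + 116*(1/2 - 3*2) = -4 + 116*(½ - 6) = -4 + 116*(-11/2) = -4 - 638 = -642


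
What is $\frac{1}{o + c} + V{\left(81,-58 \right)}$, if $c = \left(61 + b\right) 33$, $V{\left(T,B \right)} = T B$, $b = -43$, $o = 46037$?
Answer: $- \frac{219072437}{46631} \approx -4698.0$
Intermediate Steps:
$V{\left(T,B \right)} = B T$
$c = 594$ ($c = \left(61 - 43\right) 33 = 18 \cdot 33 = 594$)
$\frac{1}{o + c} + V{\left(81,-58 \right)} = \frac{1}{46037 + 594} - 4698 = \frac{1}{46631} - 4698 = - \frac{219072437}{46631}$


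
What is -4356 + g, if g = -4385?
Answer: -8741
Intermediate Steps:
-4356 + g = -4356 - 4385 = -8741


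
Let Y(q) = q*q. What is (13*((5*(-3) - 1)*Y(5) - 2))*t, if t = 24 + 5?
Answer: -151554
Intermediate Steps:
t = 29
Y(q) = q²
(13*((5*(-3) - 1)*Y(5) - 2))*t = (13*((5*(-3) - 1)*5² - 2))*29 = (13*((-15 - 1)*25 - 2))*29 = (13*(-16*25 - 2))*29 = (13*(-400 - 2))*29 = (13*(-402))*29 = -5226*29 = -151554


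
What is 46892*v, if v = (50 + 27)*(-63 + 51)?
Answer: -43328208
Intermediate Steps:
v = -924 (v = 77*(-12) = -924)
46892*v = 46892*(-924) = -43328208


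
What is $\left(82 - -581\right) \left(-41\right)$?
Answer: $-27183$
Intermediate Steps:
$\left(82 - -581\right) \left(-41\right) = \left(82 + 581\right) \left(-41\right) = 663 \left(-41\right) = -27183$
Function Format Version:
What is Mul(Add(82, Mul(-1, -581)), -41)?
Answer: -27183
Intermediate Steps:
Mul(Add(82, Mul(-1, -581)), -41) = Mul(Add(82, 581), -41) = Mul(663, -41) = -27183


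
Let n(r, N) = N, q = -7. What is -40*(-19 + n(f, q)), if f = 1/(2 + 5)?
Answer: 1040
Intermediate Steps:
f = ⅐ (f = 1/7 = ⅐ ≈ 0.14286)
-40*(-19 + n(f, q)) = -40*(-19 - 7) = -40*(-26) = 1040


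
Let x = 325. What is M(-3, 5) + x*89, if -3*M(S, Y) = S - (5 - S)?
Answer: 86786/3 ≈ 28929.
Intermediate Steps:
M(S, Y) = 5/3 - 2*S/3 (M(S, Y) = -(S - (5 - S))/3 = -(S + (-5 + S))/3 = -(-5 + 2*S)/3 = 5/3 - 2*S/3)
M(-3, 5) + x*89 = (5/3 - ⅔*(-3)) + 325*89 = (5/3 + 2) + 28925 = 11/3 + 28925 = 86786/3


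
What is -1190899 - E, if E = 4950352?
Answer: -6141251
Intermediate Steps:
-1190899 - E = -1190899 - 1*4950352 = -1190899 - 4950352 = -6141251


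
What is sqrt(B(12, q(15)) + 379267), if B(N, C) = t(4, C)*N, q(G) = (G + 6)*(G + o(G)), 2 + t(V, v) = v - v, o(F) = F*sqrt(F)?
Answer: sqrt(379243) ≈ 615.83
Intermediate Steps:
o(F) = F**(3/2)
t(V, v) = -2 (t(V, v) = -2 + (v - v) = -2 + 0 = -2)
q(G) = (6 + G)*(G + G**(3/2)) (q(G) = (G + 6)*(G + G**(3/2)) = (6 + G)*(G + G**(3/2)))
B(N, C) = -2*N
sqrt(B(12, q(15)) + 379267) = sqrt(-2*12 + 379267) = sqrt(-24 + 379267) = sqrt(379243)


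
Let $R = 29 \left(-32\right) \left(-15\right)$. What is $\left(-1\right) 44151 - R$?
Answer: $-58071$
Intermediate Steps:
$R = 13920$ ($R = \left(-928\right) \left(-15\right) = 13920$)
$\left(-1\right) 44151 - R = \left(-1\right) 44151 - 13920 = -44151 - 13920 = -58071$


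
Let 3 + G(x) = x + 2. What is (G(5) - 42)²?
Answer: 1444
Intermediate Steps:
G(x) = -1 + x (G(x) = -3 + (x + 2) = -3 + (2 + x) = -1 + x)
(G(5) - 42)² = ((-1 + 5) - 42)² = (4 - 42)² = (-38)² = 1444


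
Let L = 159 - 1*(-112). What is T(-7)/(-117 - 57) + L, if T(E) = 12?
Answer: 7857/29 ≈ 270.93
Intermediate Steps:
L = 271 (L = 159 + 112 = 271)
T(-7)/(-117 - 57) + L = 12/(-117 - 57) + 271 = 12/(-174) + 271 = 12*(-1/174) + 271 = -2/29 + 271 = 7857/29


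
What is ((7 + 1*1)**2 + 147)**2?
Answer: 44521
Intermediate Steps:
((7 + 1*1)**2 + 147)**2 = ((7 + 1)**2 + 147)**2 = (8**2 + 147)**2 = (64 + 147)**2 = 211**2 = 44521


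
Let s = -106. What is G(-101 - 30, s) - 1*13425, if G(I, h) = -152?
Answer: -13577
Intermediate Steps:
G(-101 - 30, s) - 1*13425 = -152 - 1*13425 = -152 - 13425 = -13577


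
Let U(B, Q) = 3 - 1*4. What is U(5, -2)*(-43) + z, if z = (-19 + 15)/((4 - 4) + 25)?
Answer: 1071/25 ≈ 42.840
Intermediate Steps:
U(B, Q) = -1 (U(B, Q) = 3 - 4 = -1)
z = -4/25 (z = -4/(0 + 25) = -4/25 ≈ -0.16000)
U(5, -2)*(-43) + z = -1*(-43) - 4/25 = 43 - 4/25 = 1071/25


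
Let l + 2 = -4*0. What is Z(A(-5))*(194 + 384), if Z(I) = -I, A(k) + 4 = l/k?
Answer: 10404/5 ≈ 2080.8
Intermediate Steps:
l = -2 (l = -2 - 4*0 = -2 + 0 = -2)
A(k) = -4 - 2/k
Z(A(-5))*(194 + 384) = (-(-4 - 2/(-5)))*(194 + 384) = -(-4 - 2*(-1/5))*578 = -(-4 + 2/5)*578 = -1*(-18/5)*578 = (18/5)*578 = 10404/5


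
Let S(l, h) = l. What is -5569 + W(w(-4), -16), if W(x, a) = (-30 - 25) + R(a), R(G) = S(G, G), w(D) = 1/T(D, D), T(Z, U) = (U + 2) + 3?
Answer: -5640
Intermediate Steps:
T(Z, U) = 5 + U (T(Z, U) = (2 + U) + 3 = 5 + U)
w(D) = 1/(5 + D)
R(G) = G
W(x, a) = -55 + a (W(x, a) = (-30 - 25) + a = -55 + a)
-5569 + W(w(-4), -16) = -5569 + (-55 - 16) = -5569 - 71 = -5640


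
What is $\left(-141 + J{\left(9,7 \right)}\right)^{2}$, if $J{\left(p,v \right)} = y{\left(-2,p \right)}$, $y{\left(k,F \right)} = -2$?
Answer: $20449$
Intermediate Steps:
$J{\left(p,v \right)} = -2$
$\left(-141 + J{\left(9,7 \right)}\right)^{2} = \left(-141 - 2\right)^{2} = \left(-143\right)^{2} = 20449$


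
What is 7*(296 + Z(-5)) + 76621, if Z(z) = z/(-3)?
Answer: 236114/3 ≈ 78705.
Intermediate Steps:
Z(z) = -z/3 (Z(z) = z*(-⅓) = -z/3)
7*(296 + Z(-5)) + 76621 = 7*(296 - ⅓*(-5)) + 76621 = 7*(296 + 5/3) + 76621 = 7*(893/3) + 76621 = 6251/3 + 76621 = 236114/3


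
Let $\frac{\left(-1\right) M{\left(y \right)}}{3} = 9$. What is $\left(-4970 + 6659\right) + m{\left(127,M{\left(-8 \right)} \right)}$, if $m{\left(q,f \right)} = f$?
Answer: $1662$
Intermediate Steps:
$M{\left(y \right)} = -27$ ($M{\left(y \right)} = \left(-3\right) 9 = -27$)
$\left(-4970 + 6659\right) + m{\left(127,M{\left(-8 \right)} \right)} = \left(-4970 + 6659\right) - 27 = 1689 - 27 = 1662$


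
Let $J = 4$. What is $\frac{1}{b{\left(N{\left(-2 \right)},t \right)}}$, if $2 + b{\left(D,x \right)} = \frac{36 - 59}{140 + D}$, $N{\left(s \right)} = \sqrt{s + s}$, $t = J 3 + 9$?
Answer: $- \frac{42428}{91825} - \frac{46 i}{91825} \approx -0.46205 - 0.00050095 i$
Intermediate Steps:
$t = 21$ ($t = 4 \cdot 3 + 9 = 12 + 9 = 21$)
$N{\left(s \right)} = \sqrt{2} \sqrt{s}$ ($N{\left(s \right)} = \sqrt{2 s} = \sqrt{2} \sqrt{s}$)
$b{\left(D,x \right)} = -2 - \frac{23}{140 + D}$ ($b{\left(D,x \right)} = -2 + \frac{36 - 59}{140 + D} = -2 - \frac{23}{140 + D}$)
$\frac{1}{b{\left(N{\left(-2 \right)},t \right)}} = \frac{1}{\frac{1}{140 + \sqrt{2} \sqrt{-2}} \left(-303 - 2 \sqrt{2} \sqrt{-2}\right)} = \frac{1}{\frac{1}{140 + \sqrt{2} i \sqrt{2}} \left(-303 - 2 \sqrt{2} i \sqrt{2}\right)} = \frac{1}{\frac{1}{140 + 2 i} \left(-303 - 2 \cdot 2 i\right)} = \frac{1}{\frac{140 - 2 i}{19604} \left(-303 - 4 i\right)} = \frac{1}{\frac{1}{19604} \left(-303 - 4 i\right) \left(140 - 2 i\right)} = \frac{\left(-303 + 4 i\right) \left(140 + 2 i\right)}{91825}$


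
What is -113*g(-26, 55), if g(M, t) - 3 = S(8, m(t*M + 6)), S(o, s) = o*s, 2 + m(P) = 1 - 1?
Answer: 1469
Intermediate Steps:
m(P) = -2 (m(P) = -2 + (1 - 1) = -2 + 0 = -2)
g(M, t) = -13 (g(M, t) = 3 + 8*(-2) = 3 - 16 = -13)
-113*g(-26, 55) = -113*(-13) = 1469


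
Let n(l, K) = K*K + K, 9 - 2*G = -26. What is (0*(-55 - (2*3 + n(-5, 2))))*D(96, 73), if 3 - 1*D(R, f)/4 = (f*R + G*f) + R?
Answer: 0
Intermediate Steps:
G = 35/2 (G = 9/2 - 1/2*(-26) = 9/2 + 13 = 35/2 ≈ 17.500)
n(l, K) = K + K**2 (n(l, K) = K**2 + K = K + K**2)
D(R, f) = 12 - 70*f - 4*R - 4*R*f (D(R, f) = 12 - 4*((f*R + 35*f/2) + R) = 12 - 4*((R*f + 35*f/2) + R) = 12 - 4*((35*f/2 + R*f) + R) = 12 - 4*(R + 35*f/2 + R*f) = 12 + (-70*f - 4*R - 4*R*f) = 12 - 70*f - 4*R - 4*R*f)
(0*(-55 - (2*3 + n(-5, 2))))*D(96, 73) = (0*(-55 - (2*3 + 2*(1 + 2))))*(12 - 70*73 - 4*96 - 4*96*73) = (0*(-55 - (6 + 2*3)))*(12 - 5110 - 384 - 28032) = (0*(-55 - (6 + 6)))*(-33514) = (0*(-55 - 1*12))*(-33514) = (0*(-55 - 12))*(-33514) = (0*(-67))*(-33514) = 0*(-33514) = 0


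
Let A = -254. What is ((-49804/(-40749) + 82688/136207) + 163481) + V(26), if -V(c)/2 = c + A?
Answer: 909909527319031/5550299043 ≈ 1.6394e+5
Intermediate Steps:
V(c) = 508 - 2*c (V(c) = -2*(c - 254) = -2*(-254 + c) = 508 - 2*c)
((-49804/(-40749) + 82688/136207) + 163481) + V(26) = ((-49804/(-40749) + 82688/136207) + 163481) + (508 - 2*26) = ((-49804*(-1/40749) + 82688*(1/136207)) + 163481) + (508 - 52) = ((49804/40749 + 82688/136207) + 163481) + 456 = (10153106740/5550299043 + 163481) + 456 = 907378590955423/5550299043 + 456 = 909909527319031/5550299043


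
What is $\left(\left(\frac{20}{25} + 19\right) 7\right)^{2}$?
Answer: $\frac{480249}{25} \approx 19210.0$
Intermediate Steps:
$\left(\left(\frac{20}{25} + 19\right) 7\right)^{2} = \left(\left(20 \cdot \frac{1}{25} + 19\right) 7\right)^{2} = \left(\left(\frac{4}{5} + 19\right) 7\right)^{2} = \left(\frac{99}{5} \cdot 7\right)^{2} = \left(\frac{693}{5}\right)^{2} = \frac{480249}{25}$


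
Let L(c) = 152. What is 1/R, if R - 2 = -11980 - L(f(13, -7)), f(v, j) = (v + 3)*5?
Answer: -1/12130 ≈ -8.2440e-5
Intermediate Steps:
f(v, j) = 15 + 5*v (f(v, j) = (3 + v)*5 = 15 + 5*v)
R = -12130 (R = 2 + (-11980 - 1*152) = 2 + (-11980 - 152) = 2 - 12132 = -12130)
1/R = 1/(-12130) = -1/12130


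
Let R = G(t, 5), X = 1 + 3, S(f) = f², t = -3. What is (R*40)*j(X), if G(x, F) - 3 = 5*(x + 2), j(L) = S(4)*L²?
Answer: -20480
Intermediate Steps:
X = 4
j(L) = 16*L² (j(L) = 4²*L² = 16*L²)
G(x, F) = 13 + 5*x (G(x, F) = 3 + 5*(x + 2) = 3 + 5*(2 + x) = 3 + (10 + 5*x) = 13 + 5*x)
R = -2 (R = 13 + 5*(-3) = 13 - 15 = -2)
(R*40)*j(X) = (-2*40)*(16*4²) = -1280*16 = -80*256 = -20480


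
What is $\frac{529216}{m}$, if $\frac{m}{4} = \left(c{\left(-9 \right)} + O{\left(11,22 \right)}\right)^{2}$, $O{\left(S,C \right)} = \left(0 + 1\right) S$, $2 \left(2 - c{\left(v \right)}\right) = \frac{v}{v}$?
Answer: $\frac{529216}{625} \approx 846.75$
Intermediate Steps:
$c{\left(v \right)} = \frac{3}{2}$ ($c{\left(v \right)} = 2 - \frac{v \frac{1}{v}}{2} = 2 - \frac{1}{2} = \frac{3}{2}$)
$O{\left(S,C \right)} = S$ ($O{\left(S,C \right)} = 1 S = S$)
$m = 625$ ($m = 4 \left(\frac{3}{2} + 11\right)^{2} = 4 \left(\frac{25}{2}\right)^{2} = 4 \cdot \frac{625}{4} = 625$)
$\frac{529216}{m} = \frac{529216}{625}$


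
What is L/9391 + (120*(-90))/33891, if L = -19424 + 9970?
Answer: -140609438/106090127 ≈ -1.3254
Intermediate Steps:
L = -9454
L/9391 + (120*(-90))/33891 = -9454/9391 + (120*(-90))/33891 = -9454*1/9391 - 10800*1/33891 = -9454/9391 - 3600/11297 = -140609438/106090127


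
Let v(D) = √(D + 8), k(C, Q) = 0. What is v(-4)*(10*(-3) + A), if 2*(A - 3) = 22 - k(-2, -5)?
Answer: -32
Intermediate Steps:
v(D) = √(8 + D)
A = 14 (A = 3 + (22 - 1*0)/2 = 3 + (22 + 0)/2 = 3 + (½)*22 = 3 + 11 = 14)
v(-4)*(10*(-3) + A) = √(8 - 4)*(10*(-3) + 14) = √4*(-30 + 14) = 2*(-16) = -32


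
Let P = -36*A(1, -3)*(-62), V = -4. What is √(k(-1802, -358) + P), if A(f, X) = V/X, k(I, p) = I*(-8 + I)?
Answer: 2*√816149 ≈ 1806.8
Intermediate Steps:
A(f, X) = -4/X
P = 2976 (P = -(-144)/(-3)*(-62) = -(-144)*(-1)/3*(-62) = -36*4/3*(-62) = -48*(-62) = 2976)
√(k(-1802, -358) + P) = √(-1802*(-8 - 1802) + 2976) = √(-1802*(-1810) + 2976) = √(3261620 + 2976) = √3264596 = 2*√816149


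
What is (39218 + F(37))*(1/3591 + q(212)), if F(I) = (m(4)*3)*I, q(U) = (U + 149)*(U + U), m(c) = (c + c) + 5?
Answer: 22349433517325/3591 ≈ 6.2237e+9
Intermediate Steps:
m(c) = 5 + 2*c (m(c) = 2*c + 5 = 5 + 2*c)
q(U) = 2*U*(149 + U) (q(U) = (149 + U)*(2*U) = 2*U*(149 + U))
F(I) = 39*I (F(I) = ((5 + 2*4)*3)*I = ((5 + 8)*3)*I = (13*3)*I = 39*I)
(39218 + F(37))*(1/3591 + q(212)) = (39218 + 39*37)*(1/3591 + 2*212*(149 + 212)) = (39218 + 1443)*(1/3591 + 2*212*361) = 40661*(1/3591 + 153064) = 40661*(549652825/3591) = 22349433517325/3591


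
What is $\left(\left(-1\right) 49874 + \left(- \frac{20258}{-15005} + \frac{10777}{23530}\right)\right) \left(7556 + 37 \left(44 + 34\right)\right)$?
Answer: $- \frac{282869885880603}{543181} \approx -5.2077 \cdot 10^{8}$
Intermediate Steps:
$\left(\left(-1\right) 49874 + \left(- \frac{20258}{-15005} + \frac{10777}{23530}\right)\right) \left(7556 + 37 \left(44 + 34\right)\right) = \left(-49874 + \left(\left(-20258\right) \left(- \frac{1}{15005}\right) + 10777 \cdot \frac{1}{23530}\right)\right) \left(7556 + 37 \cdot 78\right) = \left(-49874 + \left(\frac{20258}{15005} + \frac{829}{1810}\right)\right) \left(7556 + 2886\right) = \left(-49874 + \frac{1964245}{1086362}\right) 10442 = \left(- \frac{54179254143}{1086362}\right) 10442 = - \frac{282869885880603}{543181}$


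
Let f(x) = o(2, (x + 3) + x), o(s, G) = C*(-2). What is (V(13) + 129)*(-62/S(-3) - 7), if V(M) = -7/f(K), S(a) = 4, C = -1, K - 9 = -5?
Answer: -11295/4 ≈ -2823.8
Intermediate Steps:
K = 4 (K = 9 - 5 = 4)
o(s, G) = 2 (o(s, G) = -1*(-2) = 2)
f(x) = 2
V(M) = -7/2
(V(13) + 129)*(-62/S(-3) - 7) = (-7/2 + 129)*(-62/4 - 7) = 251*(-62*¼ - 7)/2 = 251*(-31/2 - 7)/2 = (251/2)*(-45/2) = -11295/4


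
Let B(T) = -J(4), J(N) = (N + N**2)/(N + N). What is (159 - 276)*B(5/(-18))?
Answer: 585/2 ≈ 292.50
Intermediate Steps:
J(N) = (N + N**2)/(2*N) (J(N) = (N + N**2)/((2*N)) = (N + N**2)*(1/(2*N)) = (N + N**2)/(2*N))
B(T) = -5/2 (B(T) = -(1/2 + (1/2)*4) = -(1/2 + 2) = -1*5/2 = -5/2)
(159 - 276)*B(5/(-18)) = (159 - 276)*(-5/2) = -117*(-5/2) = 585/2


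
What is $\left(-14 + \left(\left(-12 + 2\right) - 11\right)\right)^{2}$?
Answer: $1225$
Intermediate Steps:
$\left(-14 + \left(\left(-12 + 2\right) - 11\right)\right)^{2} = \left(-14 - 21\right)^{2} = \left(-35\right)^{2} = 1225$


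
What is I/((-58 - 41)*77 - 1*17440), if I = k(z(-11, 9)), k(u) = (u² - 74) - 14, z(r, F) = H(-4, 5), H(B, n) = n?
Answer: 63/25063 ≈ 0.0025137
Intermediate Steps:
z(r, F) = 5
k(u) = -88 + u² (k(u) = (-74 + u²) - 14 = -88 + u²)
I = -63 (I = -88 + 5² = -88 + 25 = -63)
I/((-58 - 41)*77 - 1*17440) = -63/((-58 - 41)*77 - 1*17440) = -63/(-99*77 - 17440) = -63/(-7623 - 17440) = -63/(-25063) = -63*(-1/25063) = 63/25063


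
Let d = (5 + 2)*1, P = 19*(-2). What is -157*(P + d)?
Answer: 4867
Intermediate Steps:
P = -38
d = 7 (d = 7*1 = 7)
-157*(P + d) = -157*(-38 + 7) = -157*(-31) = 4867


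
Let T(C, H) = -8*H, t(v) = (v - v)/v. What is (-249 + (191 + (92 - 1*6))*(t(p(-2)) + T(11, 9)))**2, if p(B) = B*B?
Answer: 407757249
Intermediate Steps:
p(B) = B**2
t(v) = 0 (t(v) = 0/v = 0)
(-249 + (191 + (92 - 1*6))*(t(p(-2)) + T(11, 9)))**2 = (-249 + (191 + (92 - 1*6))*(0 - 8*9))**2 = (-249 + (191 + (92 - 6))*(0 - 72))**2 = (-249 + (191 + 86)*(-72))**2 = (-249 + 277*(-72))**2 = (-249 - 19944)**2 = (-20193)**2 = 407757249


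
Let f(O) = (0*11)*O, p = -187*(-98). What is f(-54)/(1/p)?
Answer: 0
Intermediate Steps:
p = 18326
f(O) = 0 (f(O) = 0*O = 0)
f(-54)/(1/p) = 0/(1/18326) = 0*18326 = 0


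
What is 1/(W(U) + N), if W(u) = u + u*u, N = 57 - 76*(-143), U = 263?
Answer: 1/80357 ≈ 1.2444e-5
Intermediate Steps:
N = 10925 (N = 57 + 10868 = 10925)
W(u) = u + u²
1/(W(U) + N) = 1/(263*(1 + 263) + 10925) = 1/(263*264 + 10925) = 1/(69432 + 10925) = 1/80357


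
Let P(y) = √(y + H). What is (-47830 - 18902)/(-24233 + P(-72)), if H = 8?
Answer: 1617116556/587238353 + 533856*I/587238353 ≈ 2.7538 + 0.0009091*I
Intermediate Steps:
P(y) = √(8 + y) (P(y) = √(y + 8) = √(8 + y))
(-47830 - 18902)/(-24233 + P(-72)) = (-47830 - 18902)/(-24233 + √(8 - 72)) = -66732/(-24233 + √(-64)) = -66732*(-24233 - 8*I)/587238353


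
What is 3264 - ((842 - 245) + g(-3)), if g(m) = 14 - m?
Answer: 2650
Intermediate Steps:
3264 - ((842 - 245) + g(-3)) = 3264 - ((842 - 245) + (14 - 1*(-3))) = 3264 - (597 + (14 + 3)) = 3264 - (597 + 17) = 3264 - 1*614 = 3264 - 614 = 2650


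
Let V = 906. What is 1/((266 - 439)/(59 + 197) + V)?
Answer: 256/231763 ≈ 0.0011046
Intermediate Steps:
1/((266 - 439)/(59 + 197) + V) = 1/((266 - 439)/(59 + 197) + 906) = 1/(-173/256 + 906) = 1/(231763/256) = 256/231763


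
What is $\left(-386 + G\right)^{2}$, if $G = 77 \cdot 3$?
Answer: $24025$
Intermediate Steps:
$G = 231$
$\left(-386 + G\right)^{2} = \left(-386 + 231\right)^{2} = \left(-155\right)^{2} = 24025$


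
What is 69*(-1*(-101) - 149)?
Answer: -3312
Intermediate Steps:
69*(-1*(-101) - 149) = 69*(101 - 149) = 69*(-48) = -3312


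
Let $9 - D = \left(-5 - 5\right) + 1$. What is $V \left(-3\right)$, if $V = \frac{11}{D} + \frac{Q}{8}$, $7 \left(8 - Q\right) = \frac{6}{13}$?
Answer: $- \frac{5251}{1092} \approx -4.8086$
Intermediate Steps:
$Q = \frac{722}{91}$ ($Q = 8 - \frac{6 \cdot \frac{1}{13}}{7} = 8 - \frac{6}{91} = \frac{722}{91} \approx 7.9341$)
$D = 18$ ($D = 9 - \left(\left(-5 - 5\right) + 1\right) = 9 - \left(-10 + 1\right) = 9 - -9 = 9 + 9 = 18$)
$V = \frac{5251}{3276}$ ($V = \frac{11}{18} + \frac{722}{91 \cdot 8} = 11 \cdot \frac{1}{18} + \frac{722}{91} \cdot \frac{1}{8} = \frac{11}{18} + \frac{361}{364} = \frac{5251}{3276} \approx 1.6029$)
$V \left(-3\right) = \frac{5251}{3276} \left(-3\right) = - \frac{5251}{1092}$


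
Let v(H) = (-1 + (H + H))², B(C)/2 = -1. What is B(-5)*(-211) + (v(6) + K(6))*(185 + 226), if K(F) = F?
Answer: 52619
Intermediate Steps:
B(C) = -2 (B(C) = 2*(-1) = -2)
v(H) = (-1 + 2*H)²
B(-5)*(-211) + (v(6) + K(6))*(185 + 226) = -2*(-211) + ((-1 + 2*6)² + 6)*(185 + 226) = 422 + ((-1 + 12)² + 6)*411 = 422 + (11² + 6)*411 = 422 + (121 + 6)*411 = 422 + 127*411 = 422 + 52197 = 52619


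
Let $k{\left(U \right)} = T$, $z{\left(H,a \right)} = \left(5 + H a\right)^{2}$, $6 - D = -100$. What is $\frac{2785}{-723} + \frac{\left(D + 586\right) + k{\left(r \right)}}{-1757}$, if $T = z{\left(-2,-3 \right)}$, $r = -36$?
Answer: $- \frac{5481044}{1270311} \approx -4.3147$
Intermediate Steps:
$D = 106$ ($D = 6 - -100 = 6 + 100 = 106$)
$T = 121$ ($T = \left(5 - -6\right)^{2} = \left(5 + 6\right)^{2} = 11^{2} = 121$)
$k{\left(U \right)} = 121$
$\frac{2785}{-723} + \frac{\left(D + 586\right) + k{\left(r \right)}}{-1757} = \frac{2785}{-723} + \frac{\left(106 + 586\right) + 121}{-1757} = 2785 \left(- \frac{1}{723}\right) + \left(692 + 121\right) \left(- \frac{1}{1757}\right) = - \frac{2785}{723} + 813 \left(- \frac{1}{1757}\right) = - \frac{2785}{723} - \frac{813}{1757} = - \frac{5481044}{1270311}$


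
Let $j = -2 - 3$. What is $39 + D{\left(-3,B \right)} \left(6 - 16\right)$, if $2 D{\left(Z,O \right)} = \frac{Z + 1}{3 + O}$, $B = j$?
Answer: $34$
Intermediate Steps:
$j = -5$ ($j = -2 - 3 = -5$)
$B = -5$
$D{\left(Z,O \right)} = \frac{1 + Z}{2 \left(3 + O\right)}$ ($D{\left(Z,O \right)} = \frac{\left(Z + 1\right) \frac{1}{3 + O}}{2} = \frac{\left(1 + Z\right) \frac{1}{3 + O}}{2} = \frac{\frac{1}{3 + O} \left(1 + Z\right)}{2} = \frac{1 + Z}{2 \left(3 + O\right)}$)
$39 + D{\left(-3,B \right)} \left(6 - 16\right) = 39 + \frac{1 - 3}{2 \left(3 - 5\right)} \left(6 - 16\right) = 39 + \frac{1}{2} \frac{1}{-2} \left(-2\right) \left(-10\right) = 39 + \frac{1}{2} \left(- \frac{1}{2}\right) \left(-2\right) \left(-10\right) = 39 + \frac{1}{2} \left(-10\right) = 39 - 5 = 34$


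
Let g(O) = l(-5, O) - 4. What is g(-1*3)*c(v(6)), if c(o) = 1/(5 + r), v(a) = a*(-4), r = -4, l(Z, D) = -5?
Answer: -9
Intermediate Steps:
v(a) = -4*a
g(O) = -9 (g(O) = -5 - 4 = -9)
c(o) = 1 (c(o) = 1/(5 - 4) = 1/1 = 1)
g(-1*3)*c(v(6)) = -9*1 = -9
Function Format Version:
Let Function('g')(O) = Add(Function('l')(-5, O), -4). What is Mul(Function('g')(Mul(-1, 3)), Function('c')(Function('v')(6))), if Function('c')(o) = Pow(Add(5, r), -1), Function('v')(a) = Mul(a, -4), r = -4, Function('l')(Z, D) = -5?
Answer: -9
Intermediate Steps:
Function('v')(a) = Mul(-4, a)
Function('g')(O) = -9 (Function('g')(O) = Add(-5, -4) = -9)
Function('c')(o) = 1 (Function('c')(o) = Pow(Add(5, -4), -1) = Pow(1, -1) = 1)
Mul(Function('g')(Mul(-1, 3)), Function('c')(Function('v')(6))) = Mul(-9, 1) = -9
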